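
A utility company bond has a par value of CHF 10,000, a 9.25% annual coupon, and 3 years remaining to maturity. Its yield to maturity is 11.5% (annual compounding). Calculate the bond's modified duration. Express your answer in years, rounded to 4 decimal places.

Periodic yield y = 0.115. First find Macaulay duration:
  t   CF        PV=CF/(1+0.115)^t    t·PV
  1       925.00       829.5964       829.5964
  2       925.00       744.0327     1,488.0653
  3    10,925.00     7,881.2816    23,643.8447
  Σ                  9,454.9106    25,961.5064
P = 9,454.9106; Macaulay duration = 25,961.5064 / 9,454.9106 = 2.74582 years.
Modified duration = D_Mac / (1 + y) = 2.74582 / 1.115 = 2.46262 years.

2.4626 years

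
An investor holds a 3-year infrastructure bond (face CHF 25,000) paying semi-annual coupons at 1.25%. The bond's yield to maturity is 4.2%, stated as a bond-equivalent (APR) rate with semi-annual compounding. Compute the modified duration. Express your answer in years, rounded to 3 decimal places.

Periodic yield y = 0.021. First find Macaulay duration:
  t   CF        PV=CF/(1+0.021)^t    t·PV
  1       156.25       153.0362       153.0362
  2       156.25       149.8886       299.7772
  3       156.25       146.8057       440.4170
  4       156.25       143.7862       575.1446
  5       156.25       140.8287       704.1437
  6    25,156.25    22,207.0796   133,242.4777
  Σ                 22,941.4250   135,414.9964
P = 22,941.4250; Macaulay duration = 135,414.9964 / 22,941.4250 = 5.90264 half-year periods = 2.95132 years.
Modified duration = D_Mac / (1 + y) = 2.95132 / 1.021 = 2.89062 years.

2.891 years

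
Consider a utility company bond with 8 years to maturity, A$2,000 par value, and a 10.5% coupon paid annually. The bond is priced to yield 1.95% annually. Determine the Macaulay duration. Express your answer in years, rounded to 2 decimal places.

6.29 years

Periodic yield y = 0.0195. Discount each cash flow and weight by its year:
  t   CF        PV=CF/(1+0.0195)^t    t·PV
  1       210.00       205.9833       205.9833
  2       210.00       202.0435       404.0870
  3       210.00       198.1790       594.5370
  4       210.00       194.3884       777.5537
  5       210.00       190.6703       953.3517
  6       210.00       187.0234     1,122.1403
  7       210.00       183.4462     1,284.1233
  8     2,210.00     1,893.6270    15,149.0158
  Σ                  3,255.3611    20,490.7920
Price P = Σ PV = 3,255.3611.
Macaulay duration = Σ(t·PV) / P = 20,490.7920 / 3,255.3611 = 6.29448 years.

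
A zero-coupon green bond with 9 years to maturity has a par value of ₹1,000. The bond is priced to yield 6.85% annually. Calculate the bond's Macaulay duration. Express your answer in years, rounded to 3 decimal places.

9.000 years

A zero-coupon bond has a single cash flow at maturity, so its Macaulay duration equals its maturity: 9 years.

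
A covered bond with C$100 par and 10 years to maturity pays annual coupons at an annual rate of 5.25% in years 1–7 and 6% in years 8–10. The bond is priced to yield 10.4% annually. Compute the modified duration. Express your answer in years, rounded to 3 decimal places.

Periodic yield y = 0.104. First find Macaulay duration:
  t   CF        PV=CF/(1+0.104)^t    t·PV
  1         5.25         4.7554         4.7554
  2         5.25         4.3075         8.6149
  3         5.25         3.9017        11.7051
  4         5.25         3.5341        14.1365
  5         5.25         3.2012        16.0060
  6         5.25         2.8996        17.3979
  7         5.25         2.6265        18.3854
  8         6.00         2.7189        21.7515
  9         6.00         2.4628        22.1652
  10      106.00        39.4108       394.1079
  Σ                     69.8186       529.0259
P = 69.8186; Macaulay duration = 529.0259 / 69.8186 = 7.57715 years.
Modified duration = D_Mac / (1 + y) = 7.57715 / 1.104 = 6.86336 years.

6.863 years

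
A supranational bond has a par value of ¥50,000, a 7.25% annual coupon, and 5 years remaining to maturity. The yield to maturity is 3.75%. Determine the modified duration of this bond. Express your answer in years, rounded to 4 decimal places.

Periodic yield y = 0.0375. First find Macaulay duration:
  t   CF        PV=CF/(1+0.0375)^t    t·PV
  1     3,625.00     3,493.9759     3,493.9759
  2     3,625.00     3,367.6876     6,735.3752
  3     3,625.00     3,245.9640     9,737.8919
  4     3,625.00     3,128.6400    12,514.5599
  5    53,625.00    44,609.4407   223,047.2035
  Σ                 57,845.7082   255,529.0065
P = 57,845.7082; Macaulay duration = 255,529.0065 / 57,845.7082 = 4.41742 years.
Modified duration = D_Mac / (1 + y) = 4.41742 / 1.0375 = 4.25776 years.

4.2578 years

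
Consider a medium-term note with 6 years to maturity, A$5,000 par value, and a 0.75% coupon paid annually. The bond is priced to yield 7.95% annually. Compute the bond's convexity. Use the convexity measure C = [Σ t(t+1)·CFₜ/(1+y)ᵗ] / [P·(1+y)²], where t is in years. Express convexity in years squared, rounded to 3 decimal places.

34.920

With y = 0.0795:
  t   CF        PV=CF/(1+0.0795)^t    t·PV        t(t+1)·PV
  1        37.50        34.7383        34.7383          69.4766
  2        37.50        32.1800        64.3600         193.0800
  3        37.50        29.8101        89.4303         357.7211
  4        37.50        27.6147       110.4589         552.2944
  5        37.50        25.5810       127.9052         767.4309
  6     5,037.50     3,183.3118    19,099.8708     133,699.0956
  Σ                  3,333.2359    19,526.7634     135,639.0987
P = 3,333.2359.
Convexity = Σ t(t+1)·PV / [P·(1+y)²] = 135,639.0987 / (3,333.2359 × 1.165320) = 34.91994.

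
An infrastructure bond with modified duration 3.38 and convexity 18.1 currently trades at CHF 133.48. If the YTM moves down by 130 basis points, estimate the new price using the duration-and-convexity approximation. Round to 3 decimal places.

CHF 139.549

Duration effect: -D_mod·Δy = -3.38 × (-0.013) = +0.043940
Convexity effect: ½·C·(Δy)² = 0.5 × 18.1 × (-0.013)² = +0.00152945
ΔP/P ≈ +0.043940 + 0.00152945 = +0.04546945
New price ≈ 133.48 × (1 + 0.04546945) = 139.549262186.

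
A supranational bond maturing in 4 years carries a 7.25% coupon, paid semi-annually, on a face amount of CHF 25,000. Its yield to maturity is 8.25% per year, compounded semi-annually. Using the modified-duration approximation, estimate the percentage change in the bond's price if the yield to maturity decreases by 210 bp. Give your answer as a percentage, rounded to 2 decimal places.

Periodic yield y = 0.04125. Modified duration first:
  t   CF        PV=CF/(1+0.04125)^t    t·PV
  1       906.25       870.3481       870.3481
  2       906.25       835.8686     1,671.7371
  3       906.25       802.7549     2,408.2648
  4       906.25       770.9531     3,083.8124
  5       906.25       740.4111     3,702.0557
  6       906.25       711.0791     4,266.4748
  7       906.25       682.9091     4,780.3639
  8    25,906.25    18,748.4098   149,987.2781
  Σ                 24,162.7339   170,770.3350
P = 24,162.7339; D_Mac = 7.06751 half-year periods = 3.53375 yrs; D_mod = 3.53375/(1+0.04125) = 3.39376 yrs.
ΔP/P ≈ -D_mod · Δy = -3.39376 × (-0.021) = +0.071269 = +7.1269%.

+7.13%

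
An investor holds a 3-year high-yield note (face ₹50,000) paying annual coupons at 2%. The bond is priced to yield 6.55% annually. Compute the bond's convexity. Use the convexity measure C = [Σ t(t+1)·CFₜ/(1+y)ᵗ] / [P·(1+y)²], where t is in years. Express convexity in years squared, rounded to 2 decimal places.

With y = 0.0655:
  t   CF        PV=CF/(1+0.0655)^t    t·PV        t(t+1)·PV
  1     1,000.00       938.5265       938.5265       1,877.0530
  2     1,000.00       880.8320     1,761.6640       5,284.9921
  3    51,000.00    42,160.8943   126,482.6828     505,930.7311
  Σ                 43,980.2528   129,182.8733     513,092.7762
P = 43,980.2528.
Convexity = Σ t(t+1)·PV / [P·(1+y)²] = 513,092.7762 / (43,980.2528 × 1.135290) = 10.27617.

10.28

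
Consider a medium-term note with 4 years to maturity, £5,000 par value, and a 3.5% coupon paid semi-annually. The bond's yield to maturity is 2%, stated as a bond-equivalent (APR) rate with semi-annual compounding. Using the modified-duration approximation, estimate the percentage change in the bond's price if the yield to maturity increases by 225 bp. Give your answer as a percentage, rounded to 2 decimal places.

Periodic yield y = 0.01. Modified duration first:
  t   CF        PV=CF/(1+0.01)^t    t·PV
  1        87.50        86.6337        86.6337
  2        87.50        85.7759       171.5518
  3        87.50        84.9266       254.7799
  4        87.50        84.0858       336.3431
  5        87.50        83.2532       416.2662
  6        87.50        82.4290       494.5737
  7        87.50        81.6128       571.2898
  8     5,087.50     4,698.2209    37,585.7672
  Σ                  5,286.9379    39,917.2055
P = 5,286.9379; D_Mac = 7.55016 half-year periods = 3.77508 yrs; D_mod = 3.77508/(1+0.01) = 3.73770 yrs.
ΔP/P ≈ -D_mod · Δy = -3.73770 × (+0.0225) = -0.084098 = -8.4098%.

-8.41%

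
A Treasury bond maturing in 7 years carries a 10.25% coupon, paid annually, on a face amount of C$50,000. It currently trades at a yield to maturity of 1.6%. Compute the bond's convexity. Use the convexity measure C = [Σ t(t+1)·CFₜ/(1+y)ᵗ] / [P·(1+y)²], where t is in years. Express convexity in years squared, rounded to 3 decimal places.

With y = 0.016:
  t   CF        PV=CF/(1+0.016)^t    t·PV        t(t+1)·PV
  1     5,125.00     5,044.2913     5,044.2913      10,088.5827
  2     5,125.00     4,964.8537     9,929.7074      29,789.1221
  3     5,125.00     4,886.6670    14,660.0010      58,640.0041
  4     5,125.00     4,809.7116    19,238.8465      96,194.2324
  5     5,125.00     4,733.9681    23,669.8407     142,019.0439
  6     5,125.00     4,659.4175    27,956.5047     195,695.5330
  7    55,125.00    49,327.9023   345,295.3158   2,762,362.5265
  Σ                 78,426.8115   445,794.5074   3,294,789.0447
P = 78,426.8115.
Convexity = Σ t(t+1)·PV / [P·(1+y)²] = 3,294,789.0447 / (78,426.8115 × 1.032256) = 40.69824.

40.698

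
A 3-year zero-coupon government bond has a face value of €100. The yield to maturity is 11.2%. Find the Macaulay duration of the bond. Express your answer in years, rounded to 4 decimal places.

3.0000 years

A zero-coupon bond has a single cash flow at maturity, so its Macaulay duration equals its maturity: 3 years.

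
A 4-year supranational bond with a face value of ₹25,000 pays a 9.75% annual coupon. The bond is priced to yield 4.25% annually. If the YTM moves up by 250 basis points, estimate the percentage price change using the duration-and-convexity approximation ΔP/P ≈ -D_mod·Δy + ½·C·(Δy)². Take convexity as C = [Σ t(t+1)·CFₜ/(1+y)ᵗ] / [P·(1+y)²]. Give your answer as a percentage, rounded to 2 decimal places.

With y = 0.0425:
  t   CF        PV=CF/(1+0.0425)^t    t·PV        t(t+1)·PV
  1     2,437.50     2,338.1295     2,338.1295       4,676.2590
  2     2,437.50     2,242.8101     4,485.6201      13,456.8604
  3     2,437.50     2,151.3766     6,454.1297      25,816.5188
  4    27,437.50    23,229.5225    92,918.0901     464,590.4504
  Σ                 29,961.8386   106,195.9694     508,540.0886
P = 29,961.8386; D_Mac = 3.54437 yrs; D_mod = 3.39988 yrs; C = 15.61725.
Duration effect: -3.39988 × (+0.025) = -0.084997
Convexity effect: 0.5 × 15.61725 × (0.025)² = +0.0048804
ΔP/P ≈ -0.084997 + 0.0048804 = -0.080117 = -8.0117%.

-8.01%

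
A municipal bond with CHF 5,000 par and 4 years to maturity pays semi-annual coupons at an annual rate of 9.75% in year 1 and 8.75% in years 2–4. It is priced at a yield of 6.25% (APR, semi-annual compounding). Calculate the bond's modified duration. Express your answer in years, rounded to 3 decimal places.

3.357 years

Periodic yield y = 0.03125. First find Macaulay duration:
  t   CF        PV=CF/(1+0.03125)^t    t·PV
  1       243.75       236.3636       236.3636
  2       243.75       229.2011       458.4022
  3       218.75       199.4602       598.3805
  4       218.75       193.4159       773.6637
  5       218.75       187.5548       937.7742
  6       218.75       181.8714     1,091.2281
  7       218.75       176.3601     1,234.5207
  8     5,218.75     4,079.9496    32,639.5970
  Σ                  5,484.1767    37,969.9299
P = 5,484.1767; Macaulay duration = 37,969.9299 / 5,484.1767 = 6.92354 half-year periods = 3.46177 years.
Modified duration = D_Mac / (1 + y) = 3.46177 / 1.03125 = 3.35687 years.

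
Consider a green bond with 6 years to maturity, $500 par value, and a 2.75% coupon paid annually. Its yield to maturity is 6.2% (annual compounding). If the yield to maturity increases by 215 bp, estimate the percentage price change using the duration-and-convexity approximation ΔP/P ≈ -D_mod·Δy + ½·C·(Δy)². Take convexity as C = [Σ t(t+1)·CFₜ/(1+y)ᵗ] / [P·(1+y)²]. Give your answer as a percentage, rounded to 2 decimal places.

-10.49%

With y = 0.062:
  t   CF        PV=CF/(1+0.062)^t    t·PV        t(t+1)·PV
  1        13.75        12.9473        12.9473          25.8945
  2        13.75        12.1914        24.3828          73.1484
  3        13.75        11.4797        34.4390         137.7560
  4        13.75        10.8095        43.2379         216.1895
  5        13.75        10.1784        50.8921         305.3524
  6       513.75       358.1003     2,148.6020      15,040.2143
  Σ                    415.7066     2,314.5011      15,798.5552
P = 415.7066; D_Mac = 5.56763 yrs; D_mod = 5.24259 yrs; C = 33.69624.
Duration effect: -5.24259 × (+0.0215) = -0.112716
Convexity effect: 0.5 × 33.69624 × (0.0215)² = +0.0077880
ΔP/P ≈ -0.112716 + 0.0077880 = -0.104928 = -10.4928%.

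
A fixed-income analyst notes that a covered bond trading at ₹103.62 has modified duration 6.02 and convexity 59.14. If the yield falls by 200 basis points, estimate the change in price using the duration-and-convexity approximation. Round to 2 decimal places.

+₹13.70

Duration effect: -D_mod·Δy = -6.02 × (-0.02) = +0.120400
Convexity effect: ½·C·(Δy)² = 0.5 × 59.14 × (-0.02)² = +0.0118280
ΔP/P ≈ +0.120400 + 0.0118280 = +0.132228
ΔP ≈ 103.62 × (+0.132228) = +13.70146536.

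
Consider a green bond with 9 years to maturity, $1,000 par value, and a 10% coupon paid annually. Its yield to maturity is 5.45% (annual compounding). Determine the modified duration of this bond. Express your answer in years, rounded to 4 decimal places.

6.3513 years

Periodic yield y = 0.0545. First find Macaulay duration:
  t   CF        PV=CF/(1+0.0545)^t    t·PV
  1       100.00        94.8317        94.8317
  2       100.00        89.9305       179.8609
  3       100.00        85.2826       255.8477
  4       100.00        80.8749       323.4995
  5       100.00        76.6950       383.4750
  6       100.00        72.7312       436.3869
  7       100.00        68.9722       482.8052
  8       100.00        65.4075       523.2597
  9     1,100.00       682.2969     6,140.6725
  Σ                  1,317.0223     8,820.6393
P = 1,317.0223; Macaulay duration = 8,820.6393 / 1,317.0223 = 6.69741 years.
Modified duration = D_Mac / (1 + y) = 6.69741 / 1.0545 = 6.35127 years.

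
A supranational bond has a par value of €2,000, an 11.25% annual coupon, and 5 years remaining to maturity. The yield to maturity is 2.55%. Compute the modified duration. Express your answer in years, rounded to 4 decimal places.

Periodic yield y = 0.0255. First find Macaulay duration:
  t   CF        PV=CF/(1+0.0255)^t    t·PV
  1       225.00       219.4052       219.4052
  2       225.00       213.9495       427.8989
  3       225.00       208.6294       625.8882
  4       225.00       203.4416       813.7666
  5     2,225.00     1,961.7863     9,808.9314
  Σ                  2,807.2120    11,895.8903
P = 2,807.2120; Macaulay duration = 11,895.8903 / 2,807.2120 = 4.23762 years.
Modified duration = D_Mac / (1 + y) = 4.23762 / 1.0255 = 4.13225 years.

4.1322 years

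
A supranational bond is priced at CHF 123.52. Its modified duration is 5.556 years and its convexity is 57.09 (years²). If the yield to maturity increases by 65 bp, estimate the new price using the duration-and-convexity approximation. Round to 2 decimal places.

Duration effect: -D_mod·Δy = -5.556 × (+0.0065) = -0.036114
Convexity effect: ½·C·(Δy)² = 0.5 × 57.09 × (0.0065)² = +0.00120602625
ΔP/P ≈ -0.036114 + 0.00120602625 = -0.03490797375
New price ≈ 123.52 × (1 - 0.03490797375) = 119.2081670824.

CHF 119.21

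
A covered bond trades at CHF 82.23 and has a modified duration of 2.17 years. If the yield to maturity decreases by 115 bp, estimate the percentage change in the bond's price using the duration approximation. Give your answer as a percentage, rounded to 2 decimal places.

+2.50%

Duration approximation: ΔP/P ≈ -D_mod · Δy = -2.17 × (-0.0115) = +0.024955.
As a percentage: +2.4955%.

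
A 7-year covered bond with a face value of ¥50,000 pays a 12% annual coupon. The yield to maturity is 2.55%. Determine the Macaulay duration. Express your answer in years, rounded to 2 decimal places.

Periodic yield y = 0.0255. Discount each cash flow and weight by its year:
  t   CF        PV=CF/(1+0.0255)^t    t·PV
  1     6,000.00     5,850.8045     5,850.8045
  2     6,000.00     5,705.3189    11,410.6377
  3     6,000.00     5,563.4509    16,690.3526
  4     6,000.00     5,425.1105    21,700.4422
  5     6,000.00     5,290.2102    26,451.0509
  6     6,000.00     5,158.6642    30,951.9854
  7    56,000.00    46,950.3003   328,652.1018
  Σ                 79,943.8594   441,707.3751
Price P = Σ PV = 79,943.8594.
Macaulay duration = Σ(t·PV) / P = 441,707.3751 / 79,943.8594 = 5.52522 years.

5.53 years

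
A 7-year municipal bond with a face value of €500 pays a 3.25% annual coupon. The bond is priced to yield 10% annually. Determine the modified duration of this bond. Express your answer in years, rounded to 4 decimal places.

5.6398 years

Periodic yield y = 0.1. First find Macaulay duration:
  t   CF        PV=CF/(1+0.1)^t    t·PV
  1        16.25        14.7727        14.7727
  2        16.25        13.4298        26.8595
  3        16.25        12.2089        36.6266
  4        16.25        11.0990        44.3959
  5        16.25        10.0900        50.4499
  6        16.25         9.1727        55.0362
  7       516.25       264.9179     1,854.4251
  Σ                    335.6909     2,082.5659
P = 335.6909; Macaulay duration = 2,082.5659 / 335.6909 = 6.20382 years.
Modified duration = D_Mac / (1 + y) = 6.20382 / 1.1 = 5.63984 years.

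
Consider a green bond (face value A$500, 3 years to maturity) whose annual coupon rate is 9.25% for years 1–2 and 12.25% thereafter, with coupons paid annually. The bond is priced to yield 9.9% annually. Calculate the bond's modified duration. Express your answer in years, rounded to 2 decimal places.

2.51 years

Periodic yield y = 0.099. First find Macaulay duration:
  t   CF        PV=CF/(1+0.099)^t    t·PV
  1        46.25        42.0837        42.0837
  2        46.25        38.2927        76.5855
  3       561.25       422.8276     1,268.4827
  Σ                    503.2040     1,387.1518
P = 503.2040; Macaulay duration = 1,387.1518 / 503.2040 = 2.75664 years.
Modified duration = D_Mac / (1 + y) = 2.75664 / 1.099 = 2.50832 years.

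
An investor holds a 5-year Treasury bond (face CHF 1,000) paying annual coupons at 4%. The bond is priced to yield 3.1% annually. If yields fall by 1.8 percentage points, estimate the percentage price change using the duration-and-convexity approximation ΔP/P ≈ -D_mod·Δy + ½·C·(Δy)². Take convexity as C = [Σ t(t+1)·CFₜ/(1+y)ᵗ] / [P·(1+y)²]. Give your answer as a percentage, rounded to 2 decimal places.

+8.51%

With y = 0.031:
  t   CF        PV=CF/(1+0.031)^t    t·PV        t(t+1)·PV
  1        40.00        38.7973        38.7973          77.5946
  2        40.00        37.6307        75.2615         225.7844
  3        40.00        36.4993       109.4978         437.9911
  4        40.00        35.4018       141.6072         708.0360
  5     1,040.00       892.7709     4,463.8544      26,783.1262
  Σ                  1,041.0999     4,829.0181      28,232.5322
P = 1,041.0999; D_Mac = 4.63838 yrs; D_mod = 4.49891 yrs; C = 25.51174.
Duration effect: -4.49891 × (-0.018) = +0.080980
Convexity effect: 0.5 × 25.51174 × (-0.018)² = +0.0041329
ΔP/P ≈ +0.080980 + 0.0041329 = +0.085113 = +8.5113%.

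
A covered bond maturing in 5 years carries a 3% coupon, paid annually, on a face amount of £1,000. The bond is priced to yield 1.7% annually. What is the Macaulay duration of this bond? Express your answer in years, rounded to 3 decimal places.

Periodic yield y = 0.017. Discount each cash flow and weight by its year:
  t   CF        PV=CF/(1+0.017)^t    t·PV
  1        30.00        29.4985        29.4985
  2        30.00        29.0054        58.0109
  3        30.00        28.5206        85.5617
  4        30.00        28.0438       112.1754
  5     1,030.00       946.7438     4,733.7189
  Σ                  1,061.8122     5,018.9654
Price P = Σ PV = 1,061.8122.
Macaulay duration = Σ(t·PV) / P = 5,018.9654 / 1,061.8122 = 4.72679 years.

4.727 years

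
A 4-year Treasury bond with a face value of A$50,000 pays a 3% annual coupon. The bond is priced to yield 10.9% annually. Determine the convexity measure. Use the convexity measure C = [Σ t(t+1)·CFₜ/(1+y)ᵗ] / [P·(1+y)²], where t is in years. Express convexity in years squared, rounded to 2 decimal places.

15.18

With y = 0.109:
  t   CF        PV=CF/(1+0.109)^t    t·PV        t(t+1)·PV
  1     1,500.00     1,352.5699     1,352.5699       2,705.1398
  2     1,500.00     1,219.6302     2,439.2604       7,317.7812
  3     1,500.00     1,099.7567     3,299.2701      13,197.0805
  4    51,500.00    34,047.1720   136,188.6879     680,943.4396
  Σ                 37,719.1288   143,279.7883     704,163.4410
P = 37,719.1288.
Convexity = Σ t(t+1)·PV / [P·(1+y)²] = 704,163.4410 / (37,719.1288 × 1.229881) = 15.17919.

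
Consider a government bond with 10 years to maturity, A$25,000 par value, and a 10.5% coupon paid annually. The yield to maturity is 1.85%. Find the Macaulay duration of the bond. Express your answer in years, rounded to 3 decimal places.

7.520 years

Periodic yield y = 0.0185. Discount each cash flow and weight by its year:
  t   CF        PV=CF/(1+0.0185)^t    t·PV
  1     2,625.00     2,577.3196     2,577.3196
  2     2,625.00     2,530.5052     5,061.0105
  3     2,625.00     2,484.5412     7,453.6237
  4     2,625.00     2,439.4121     9,757.6484
  5     2,625.00     2,395.1027    11,975.5135
  6     2,625.00     2,351.5981    14,109.5888
  7     2,625.00     2,308.8838    16,162.1865
  8     2,625.00     2,266.9453    18,135.5624
  9     2,625.00     2,225.7686    20,031.9172
  10   27,625.00    22,998.0998   229,980.9975
  Σ                 44,578.1764   335,245.3682
Price P = Σ PV = 44,578.1764.
Macaulay duration = Σ(t·PV) / P = 335,245.3682 / 44,578.1764 = 7.52039 years.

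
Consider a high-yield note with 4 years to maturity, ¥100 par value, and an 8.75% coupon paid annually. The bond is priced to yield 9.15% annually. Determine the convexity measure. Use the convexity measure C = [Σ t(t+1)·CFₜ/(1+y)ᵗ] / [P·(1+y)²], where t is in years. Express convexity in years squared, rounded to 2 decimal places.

14.23

With y = 0.0915:
  t   CF        PV=CF/(1+0.0915)^t    t·PV        t(t+1)·PV
  1         8.75         8.0165         8.0165          16.0330
  2         8.75         7.3445        14.6889          44.0668
  3         8.75         6.7288        20.1864          80.7455
  4       108.75        76.6186       306.4745       1,532.3723
  Σ                     98.7084       349.3663       1,673.2176
P = 98.7084.
Convexity = Σ t(t+1)·PV / [P·(1+y)²] = 1,673.2176 / (98.7084 × 1.191372) = 14.22823.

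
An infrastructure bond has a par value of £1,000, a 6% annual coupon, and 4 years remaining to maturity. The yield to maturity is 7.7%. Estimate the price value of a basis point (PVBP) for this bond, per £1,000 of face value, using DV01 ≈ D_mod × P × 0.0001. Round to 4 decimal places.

Periodic yield y = 0.077.
  t   CF        PV=CF/(1+0.077)^t    t·PV
  1        60.00        55.7103        55.7103
  2        60.00        51.7273       103.4546
  3        60.00        48.0291       144.0872
  4     1,060.00       787.8491     3,151.3965
  Σ                    943.3158     3,454.6486
P = 943.3158; D_Mac = 3.66224 yrs; D_mod = 3.40041 yrs.
DV01 ≈ 3.40041 × 943.3158 × 0.0001 = 0.320766.

£0.3208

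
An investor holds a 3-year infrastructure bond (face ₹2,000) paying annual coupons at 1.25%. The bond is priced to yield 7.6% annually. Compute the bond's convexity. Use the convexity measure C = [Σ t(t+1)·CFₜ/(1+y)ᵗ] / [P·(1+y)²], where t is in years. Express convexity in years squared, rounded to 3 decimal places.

With y = 0.076:
  t   CF        PV=CF/(1+0.076)^t    t·PV        t(t+1)·PV
  1        25.00        23.2342        23.2342          46.4684
  2        25.00        21.5931        43.1862         129.5587
  3     2,025.00     1,625.5046     4,876.5139      19,506.0557
  Σ                  1,670.3320     4,942.9344      19,682.0828
P = 1,670.3320.
Convexity = Σ t(t+1)·PV / [P·(1+y)²] = 19,682.0828 / (1,670.3320 × 1.157776) = 10.17756.

10.178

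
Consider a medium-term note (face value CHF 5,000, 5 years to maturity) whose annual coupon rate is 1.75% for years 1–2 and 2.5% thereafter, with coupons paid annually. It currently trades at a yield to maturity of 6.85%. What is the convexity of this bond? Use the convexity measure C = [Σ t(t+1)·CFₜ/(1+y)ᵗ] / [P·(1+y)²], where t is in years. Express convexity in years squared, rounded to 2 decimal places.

24.77

With y = 0.0685:
  t   CF        PV=CF/(1+0.0685)^t    t·PV        t(t+1)·PV
  1        87.50        81.8905        81.8905         163.7810
  2        87.50        76.6406       153.2812         459.8437
  3       125.00       102.4676       307.4027       1,229.6108
  4       125.00        95.8985       383.5941       1,917.9704
  5     5,125.00     3,679.7748    18,398.8738     110,393.2431
  Σ                  4,036.6720    19,325.0424     114,164.4490
P = 4,036.6720.
Convexity = Σ t(t+1)·PV / [P·(1+y)²] = 114,164.4490 / (4,036.6720 × 1.141692) = 24.77185.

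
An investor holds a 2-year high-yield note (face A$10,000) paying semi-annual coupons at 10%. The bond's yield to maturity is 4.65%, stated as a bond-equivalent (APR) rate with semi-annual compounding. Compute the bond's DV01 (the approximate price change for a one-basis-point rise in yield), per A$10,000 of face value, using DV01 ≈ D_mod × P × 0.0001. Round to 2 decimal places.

Periodic yield y = 0.02325.
  t   CF        PV=CF/(1+0.02325)^t    t·PV
  1       500.00       488.6391       488.6391
  2       500.00       477.5364       955.0728
  3       500.00       466.6860     1,400.0579
  4    10,500.00     9,577.7233    38,310.8932
  Σ                 11,010.5848    41,154.6631
P = 11,010.5848; D_Mac = 3.73774 half-year periods = 1.86887 yrs; D_mod = 1.82640 yrs.
DV01 ≈ 1.82640 × 11,010.5848 × 0.0001 = 2.010978.

A$2.01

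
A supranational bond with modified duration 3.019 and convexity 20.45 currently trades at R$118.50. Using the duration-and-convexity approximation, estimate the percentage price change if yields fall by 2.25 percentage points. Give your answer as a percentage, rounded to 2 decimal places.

Duration effect: -D_mod·Δy = -3.019 × (-0.0225) = +0.0679275
Convexity effect: ½·C·(Δy)² = 0.5 × 20.45 × (-0.0225)² = +0.00517640625
ΔP/P ≈ +0.0679275 + 0.00517640625 = +0.07310390625
= +7.310390625%.

+7.31%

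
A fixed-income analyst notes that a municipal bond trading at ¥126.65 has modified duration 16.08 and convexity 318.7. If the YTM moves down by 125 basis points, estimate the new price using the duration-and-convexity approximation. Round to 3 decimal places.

Duration effect: -D_mod·Δy = -16.08 × (-0.0125) = +0.201000
Convexity effect: ½·C·(Δy)² = 0.5 × 318.7 × (-0.0125)² = +0.0248984375
ΔP/P ≈ +0.201000 + 0.0248984375 = +0.2258984375
New price ≈ 126.65 × (1 + 0.2258984375) = 155.260037109375.

¥155.260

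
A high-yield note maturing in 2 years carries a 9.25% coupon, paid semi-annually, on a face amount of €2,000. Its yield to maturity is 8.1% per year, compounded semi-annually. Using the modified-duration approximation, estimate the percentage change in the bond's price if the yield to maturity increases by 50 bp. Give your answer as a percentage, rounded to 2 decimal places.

-0.90%

Periodic yield y = 0.0405. Modified duration first:
  t   CF        PV=CF/(1+0.0405)^t    t·PV
  1        92.50        88.8996        88.8996
  2        92.50        85.4393       170.8786
  3        92.50        82.1137       246.3410
  4     2,092.50     1,785.2421     7,140.9685
  Σ                  2,041.6947     7,647.0877
P = 2,041.6947; D_Mac = 3.74546 half-year periods = 1.87273 yrs; D_mod = 1.87273/(1+0.0405) = 1.79984 yrs.
ΔP/P ≈ -D_mod · Δy = -1.79984 × (+0.005) = -0.008999 = -0.8999%.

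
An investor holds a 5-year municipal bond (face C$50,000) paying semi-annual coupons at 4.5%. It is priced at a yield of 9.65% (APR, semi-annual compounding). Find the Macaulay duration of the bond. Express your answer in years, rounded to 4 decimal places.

Periodic yield y = 0.04825. Discount each cash flow and weight by its period:
  t   CF        PV=CF/(1+0.04825)^t    t·PV
  1     1,125.00     1,073.2173     1,073.2173
  2     1,125.00     1,023.8180     2,047.6361
  3     1,125.00       976.6926     2,930.0779
  4     1,125.00       931.7363     3,726.9454
  5     1,125.00       888.8494     4,444.2468
  6     1,125.00       847.9364     5,087.6186
  7     1,125.00       808.9067     5,662.3468
  8     1,125.00       771.6734     6,173.3875
  9     1,125.00       736.1540     6,625.3861
  10   51,125.00    31,914.2476   319,142.4761
  Σ                 39,973.2318   356,913.3386
Price P = Σ PV = 39,973.2318.
Macaulay duration = Σ(t·PV) / P = 356,913.3386 / 39,973.2318 = 8.92881 half-year periods.
In years: 8.92881 / 2 = 4.46440 years.

4.4644 years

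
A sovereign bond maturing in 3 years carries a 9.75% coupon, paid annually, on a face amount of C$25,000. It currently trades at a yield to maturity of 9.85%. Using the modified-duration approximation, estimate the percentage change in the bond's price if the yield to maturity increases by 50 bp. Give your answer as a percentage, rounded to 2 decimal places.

-1.25%

Periodic yield y = 0.0985. Modified duration first:
  t   CF        PV=CF/(1+0.0985)^t    t·PV
  1     2,437.50     2,218.9349     2,218.9349
  2     2,437.50     2,019.9681     4,039.9361
  3    27,437.50    20,698.7612    62,096.2836
  Σ                 24,937.6642    68,355.1546
P = 24,937.6642; D_Mac = 2.74104 yrs; D_mod = 2.74104/(1+0.0985) = 2.49526 yrs.
ΔP/P ≈ -D_mod · Δy = -2.49526 × (+0.005) = -0.012476 = -1.2476%.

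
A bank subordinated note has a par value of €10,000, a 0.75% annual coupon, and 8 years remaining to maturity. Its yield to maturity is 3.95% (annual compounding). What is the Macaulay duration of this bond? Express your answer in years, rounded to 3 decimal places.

Periodic yield y = 0.0395. Discount each cash flow and weight by its year:
  t   CF        PV=CF/(1+0.0395)^t    t·PV
  1        75.00        72.1501        72.1501
  2        75.00        69.4084       138.8169
  3        75.00        66.7710       200.3130
  4        75.00        64.2338       256.9350
  5        75.00        61.7929       308.9647
  6        75.00        59.4449       356.6692
  7        75.00        57.1860       400.3021
  8    10,075.00     7,390.0794    59,120.6353
  Σ                  7,841.0665    60,854.7861
Price P = Σ PV = 7,841.0665.
Macaulay duration = Σ(t·PV) / P = 60,854.7861 / 7,841.0665 = 7.76103 years.

7.761 years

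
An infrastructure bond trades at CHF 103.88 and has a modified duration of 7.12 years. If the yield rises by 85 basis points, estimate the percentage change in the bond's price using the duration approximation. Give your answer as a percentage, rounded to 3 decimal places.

Duration approximation: ΔP/P ≈ -D_mod · Δy = -7.12 × (+0.0085) = -0.060520.
As a percentage: -6.0520%.

-6.052%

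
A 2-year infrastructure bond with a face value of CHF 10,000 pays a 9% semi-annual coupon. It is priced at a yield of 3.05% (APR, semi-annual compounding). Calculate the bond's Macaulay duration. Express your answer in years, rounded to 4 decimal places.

Periodic yield y = 0.01525. Discount each cash flow and weight by its period:
  t   CF        PV=CF/(1+0.01525)^t    t·PV
  1       450.00       443.2406       443.2406
  2       450.00       436.5827       873.1654
  3       450.00       430.0248     1,290.0744
  4    10,450.00     9,836.1309    39,344.5234
  Σ                 11,145.9789    41,951.0038
Price P = Σ PV = 11,145.9789.
Macaulay duration = Σ(t·PV) / P = 41,951.0038 / 11,145.9789 = 3.76378 half-year periods.
In years: 3.76378 / 2 = 1.88189 years.

1.8819 years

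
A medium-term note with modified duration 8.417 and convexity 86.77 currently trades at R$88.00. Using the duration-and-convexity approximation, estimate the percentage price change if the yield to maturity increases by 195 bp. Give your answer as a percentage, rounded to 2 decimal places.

Duration effect: -D_mod·Δy = -8.417 × (+0.0195) = -0.1641315
Convexity effect: ½·C·(Δy)² = 0.5 × 86.77 × (0.0195)² = +0.01649714625
ΔP/P ≈ -0.1641315 + 0.01649714625 = -0.14763435375
= -14.763435375%.

-14.76%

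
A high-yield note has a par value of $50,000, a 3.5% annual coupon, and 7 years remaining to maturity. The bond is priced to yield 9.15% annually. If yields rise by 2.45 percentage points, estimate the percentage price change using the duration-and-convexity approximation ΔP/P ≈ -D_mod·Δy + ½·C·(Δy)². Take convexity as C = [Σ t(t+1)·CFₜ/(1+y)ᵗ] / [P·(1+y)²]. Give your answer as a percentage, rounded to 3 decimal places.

With y = 0.0915:
  t   CF        PV=CF/(1+0.0915)^t    t·PV        t(t+1)·PV
  1     1,750.00     1,603.2982     1,603.2982       3,206.5964
  2     1,750.00     1,468.8944     2,937.7888       8,813.3663
  3     1,750.00     1,345.7576     4,037.2727      16,149.0907
  4     1,750.00     1,232.9433     4,931.7730      24,658.8651
  5     1,750.00     1,129.5861     5,647.9306      33,887.5837
  6     1,750.00     1,034.8934     6,209.3603      43,465.5219
  7    51,750.00    28,037.8155   196,264.7086   1,570,117.6688
  Σ                 35,853.1884   221,632.1322   1,700,298.6929
P = 35,853.1884; D_Mac = 6.18166 yrs; D_mod = 5.66345 yrs; C = 39.80613.
Duration effect: -5.66345 × (+0.0245) = -0.138755
Convexity effect: 0.5 × 39.80613 × (0.0245)² = +0.0119468
ΔP/P ≈ -0.138755 + 0.0119468 = -0.126808 = -12.6808%.

-12.681%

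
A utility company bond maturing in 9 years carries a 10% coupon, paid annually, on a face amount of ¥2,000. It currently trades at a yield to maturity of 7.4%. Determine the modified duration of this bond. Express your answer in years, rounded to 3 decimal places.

6.093 years

Periodic yield y = 0.074. First find Macaulay duration:
  t   CF        PV=CF/(1+0.074)^t    t·PV
  1       200.00       186.2197       186.2197
  2       200.00       173.3890       346.7779
  3       200.00       161.4422       484.3267
  4       200.00       150.3187       601.2746
  5       200.00       139.9615       699.8075
  6       200.00       130.3180       781.9078
  7       200.00       121.3389       849.3722
  8       200.00       112.9785       903.8279
  9     2,200.00     1,157.1353    10,414.2178
  Σ                  2,333.1017    15,267.7322
P = 2,333.1017; Macaulay duration = 15,267.7322 / 2,333.1017 = 6.54396 years.
Modified duration = D_Mac / (1 + y) = 6.54396 / 1.074 = 6.09308 years.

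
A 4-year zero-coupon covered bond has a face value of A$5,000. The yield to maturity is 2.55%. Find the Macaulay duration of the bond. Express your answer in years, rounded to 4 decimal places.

A zero-coupon bond has a single cash flow at maturity, so its Macaulay duration equals its maturity: 4 years.

4.0000 years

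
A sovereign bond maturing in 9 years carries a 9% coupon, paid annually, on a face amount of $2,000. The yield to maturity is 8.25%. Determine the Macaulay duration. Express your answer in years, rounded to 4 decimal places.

6.5943 years

Periodic yield y = 0.0825. Discount each cash flow and weight by its year:
  t   CF        PV=CF/(1+0.0825)^t    t·PV
  1       180.00       166.2818       166.2818
  2       180.00       153.6090       307.2180
  3       180.00       141.9021       425.7063
  4       180.00       131.0874       524.3495
  5       180.00       121.0969       605.4844
  6       180.00       111.8678       671.2068
  7       180.00       103.3421       723.3945
  8       180.00        95.4661       763.7289
  9     2,180.00     1,068.0839     9,612.7547
  Σ                  2,092.7370    13,800.1249
Price P = Σ PV = 2,092.7370.
Macaulay duration = Σ(t·PV) / P = 13,800.1249 / 2,092.7370 = 6.59430 years.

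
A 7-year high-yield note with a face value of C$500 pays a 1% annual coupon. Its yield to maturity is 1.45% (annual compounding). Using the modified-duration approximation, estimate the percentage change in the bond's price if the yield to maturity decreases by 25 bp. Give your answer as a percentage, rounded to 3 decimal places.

+1.674%

Periodic yield y = 0.0145. Modified duration first:
  t   CF        PV=CF/(1+0.0145)^t    t·PV
  1         5.00         4.9285         4.9285
  2         5.00         4.8581         9.7162
  3         5.00         4.7887        14.3660
  4         5.00         4.7202        18.8809
  5         5.00         4.6528        23.2638
  6         5.00         4.5862        27.5175
  7       505.00       456.5907     3,196.1346
  Σ                    485.1252     3,294.8074
P = 485.1252; D_Mac = 6.79166 yrs; D_mod = 6.79166/(1+0.0145) = 6.69459 yrs.
ΔP/P ≈ -D_mod · Δy = -6.69459 × (-0.0025) = +0.016736 = +1.6736%.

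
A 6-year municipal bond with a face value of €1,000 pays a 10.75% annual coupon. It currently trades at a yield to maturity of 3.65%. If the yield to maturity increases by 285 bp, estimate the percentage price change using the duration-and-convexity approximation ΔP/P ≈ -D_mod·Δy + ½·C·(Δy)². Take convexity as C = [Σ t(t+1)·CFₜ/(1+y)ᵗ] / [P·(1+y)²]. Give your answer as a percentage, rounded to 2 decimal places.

With y = 0.0365:
  t   CF        PV=CF/(1+0.0365)^t    t·PV        t(t+1)·PV
  1       107.50       103.7144       103.7144         207.4288
  2       107.50       100.0622       200.1243         600.3729
  3       107.50        96.5385       289.6155       1,158.4620
  4       107.50        93.1389       372.5557       1,862.7786
  5       107.50        89.8591       449.2954       2,695.7722
  6     1,107.50       893.1572     5,358.9431      37,512.6018
  Σ                  1,376.4703     6,774.2484      44,037.4163
P = 1,376.4703; D_Mac = 4.92146 yrs; D_mod = 4.74816 yrs; C = 29.77943.
Duration effect: -4.74816 × (+0.0285) = -0.135322
Convexity effect: 0.5 × 29.77943 × (0.0285)² = +0.0120942
ΔP/P ≈ -0.135322 + 0.0120942 = -0.123228 = -12.3228%.

-12.32%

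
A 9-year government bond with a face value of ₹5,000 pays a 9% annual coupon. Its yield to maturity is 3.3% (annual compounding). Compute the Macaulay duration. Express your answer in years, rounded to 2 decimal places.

Periodic yield y = 0.033. Discount each cash flow and weight by its year:
  t   CF        PV=CF/(1+0.033)^t    t·PV
  1       450.00       435.6244       435.6244
  2       450.00       421.7080       843.4161
  3       450.00       408.2362     1,224.7087
  4       450.00       395.1948     1,580.7792
  5       450.00       382.5700     1,912.8500
  6       450.00       370.3485     2,222.0910
  7       450.00       358.5174     2,509.6219
  8       450.00       347.0643     2,776.5144
  9     5,450.00     4,069.0555    36,621.4991
  Σ                  7,188.3191    50,127.1048
Price P = Σ PV = 7,188.3191.
Macaulay duration = Σ(t·PV) / P = 50,127.1048 / 7,188.3191 = 6.97341 years.

6.97 years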